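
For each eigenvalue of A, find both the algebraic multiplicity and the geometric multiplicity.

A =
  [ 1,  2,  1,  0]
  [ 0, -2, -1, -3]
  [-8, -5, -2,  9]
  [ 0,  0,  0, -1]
λ = -1: alg = 4, geom = 2

Step 1 — factor the characteristic polynomial to read off the algebraic multiplicities:
  χ_A(x) = (x + 1)^4

Step 2 — compute geometric multiplicities via the rank-nullity identity g(λ) = n − rank(A − λI):
  rank(A − (-1)·I) = 2, so dim ker(A − (-1)·I) = n − 2 = 2

Summary:
  λ = -1: algebraic multiplicity = 4, geometric multiplicity = 2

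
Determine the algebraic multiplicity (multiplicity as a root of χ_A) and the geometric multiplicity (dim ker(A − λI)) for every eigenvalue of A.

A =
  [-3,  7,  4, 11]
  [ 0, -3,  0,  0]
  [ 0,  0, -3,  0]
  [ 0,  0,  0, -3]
λ = -3: alg = 4, geom = 3

Step 1 — factor the characteristic polynomial to read off the algebraic multiplicities:
  χ_A(x) = (x + 3)^4

Step 2 — compute geometric multiplicities via the rank-nullity identity g(λ) = n − rank(A − λI):
  rank(A − (-3)·I) = 1, so dim ker(A − (-3)·I) = n − 1 = 3

Summary:
  λ = -3: algebraic multiplicity = 4, geometric multiplicity = 3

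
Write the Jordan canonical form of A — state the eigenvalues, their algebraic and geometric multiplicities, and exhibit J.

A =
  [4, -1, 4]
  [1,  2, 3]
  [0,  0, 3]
J_3(3)

The characteristic polynomial is
  det(x·I − A) = x^3 - 9*x^2 + 27*x - 27 = (x - 3)^3

Eigenvalues and multiplicities (the geometric multiplicity of λ is n − rank(A − λI), which equals the number of Jordan blocks for λ):
  λ = 3: algebraic multiplicity = 3, geometric multiplicity = 1

Determining the block sizes for each eigenvalue:
  λ = 3: one block (gm = 1), so the single block has size am = 3 → block sizes [3]

Assembling the blocks gives a Jordan form
J =
  [3, 1, 0]
  [0, 3, 1]
  [0, 0, 3]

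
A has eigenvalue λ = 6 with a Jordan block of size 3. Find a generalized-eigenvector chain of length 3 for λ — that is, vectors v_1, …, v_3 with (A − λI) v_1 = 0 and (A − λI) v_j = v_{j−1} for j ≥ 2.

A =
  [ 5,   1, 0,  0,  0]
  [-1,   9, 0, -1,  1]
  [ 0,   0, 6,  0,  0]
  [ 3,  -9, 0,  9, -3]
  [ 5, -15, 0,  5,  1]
A Jordan chain for λ = 6 of length 3:
v_1 = (2, 2, 0, -6, -10)ᵀ
v_2 = (1, 3, 0, -9, -15)ᵀ
v_3 = (0, 1, 0, 0, 0)ᵀ

Let N = A − (6)·I. We want v_3 with N^3 v_3 = 0 but N^2 v_3 ≠ 0; then v_{j-1} := N · v_j for j = 3, …, 2.

Pick v_3 = (0, 1, 0, 0, 0)ᵀ.
Then v_2 = N · v_3 = (1, 3, 0, -9, -15)ᵀ.
Then v_1 = N · v_2 = (2, 2, 0, -6, -10)ᵀ.

Sanity check: (A − (6)·I) v_1 = (0, 0, 0, 0, 0)ᵀ = 0. ✓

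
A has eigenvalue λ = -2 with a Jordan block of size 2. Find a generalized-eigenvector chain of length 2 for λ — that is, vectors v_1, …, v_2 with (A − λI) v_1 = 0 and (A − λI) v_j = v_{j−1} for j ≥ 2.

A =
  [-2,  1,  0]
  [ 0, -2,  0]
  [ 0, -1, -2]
A Jordan chain for λ = -2 of length 2:
v_1 = (1, 0, -1)ᵀ
v_2 = (0, 1, 0)ᵀ

Let N = A − (-2)·I. We want v_2 with N^2 v_2 = 0 but N^1 v_2 ≠ 0; then v_{j-1} := N · v_j for j = 2, …, 2.

Pick v_2 = (0, 1, 0)ᵀ.
Then v_1 = N · v_2 = (1, 0, -1)ᵀ.

Sanity check: (A − (-2)·I) v_1 = (0, 0, 0)ᵀ = 0. ✓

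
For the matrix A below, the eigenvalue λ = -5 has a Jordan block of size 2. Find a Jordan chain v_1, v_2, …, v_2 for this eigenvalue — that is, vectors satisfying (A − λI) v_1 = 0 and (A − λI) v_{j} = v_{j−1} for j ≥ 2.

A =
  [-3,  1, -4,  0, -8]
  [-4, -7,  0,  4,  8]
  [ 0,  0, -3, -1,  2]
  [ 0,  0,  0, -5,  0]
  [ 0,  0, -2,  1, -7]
A Jordan chain for λ = -5 of length 2:
v_1 = (2, -4, 0, 0, 0)ᵀ
v_2 = (1, 0, 0, 0, 0)ᵀ

Let N = A − (-5)·I. We want v_2 with N^2 v_2 = 0 but N^1 v_2 ≠ 0; then v_{j-1} := N · v_j for j = 2, …, 2.

Pick v_2 = (1, 0, 0, 0, 0)ᵀ.
Then v_1 = N · v_2 = (2, -4, 0, 0, 0)ᵀ.

Sanity check: (A − (-5)·I) v_1 = (0, 0, 0, 0, 0)ᵀ = 0. ✓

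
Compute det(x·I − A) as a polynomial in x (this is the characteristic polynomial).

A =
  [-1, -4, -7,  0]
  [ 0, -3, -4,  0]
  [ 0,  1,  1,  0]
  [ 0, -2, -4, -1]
x^4 + 4*x^3 + 6*x^2 + 4*x + 1

Expanding det(x·I − A) (e.g. by cofactor expansion or by noting that A is similar to its Jordan form J, which has the same characteristic polynomial as A) gives
  χ_A(x) = x^4 + 4*x^3 + 6*x^2 + 4*x + 1
which factors as (x + 1)^4. The eigenvalues (with algebraic multiplicities) are λ = -1 with multiplicity 4.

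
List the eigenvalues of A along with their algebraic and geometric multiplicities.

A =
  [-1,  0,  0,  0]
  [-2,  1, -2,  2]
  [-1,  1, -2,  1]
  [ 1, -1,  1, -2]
λ = -1: alg = 4, geom = 3

Step 1 — factor the characteristic polynomial to read off the algebraic multiplicities:
  χ_A(x) = (x + 1)^4

Step 2 — compute geometric multiplicities via the rank-nullity identity g(λ) = n − rank(A − λI):
  rank(A − (-1)·I) = 1, so dim ker(A − (-1)·I) = n − 1 = 3

Summary:
  λ = -1: algebraic multiplicity = 4, geometric multiplicity = 3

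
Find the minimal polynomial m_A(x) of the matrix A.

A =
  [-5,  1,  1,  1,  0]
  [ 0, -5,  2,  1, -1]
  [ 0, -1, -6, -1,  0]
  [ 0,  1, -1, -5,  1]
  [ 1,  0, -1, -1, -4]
x^3 + 15*x^2 + 75*x + 125

The characteristic polynomial is χ_A(x) = (x + 5)^5, so the eigenvalues are known. The minimal polynomial is
  m_A(x) = Π_λ (x − λ)^{k_λ}
where k_λ is the size of the *largest* Jordan block for λ (equivalently, the smallest k with (A − λI)^k v = 0 for every generalised eigenvector v of λ).

  λ = -5: largest Jordan block has size 3, contributing (x + 5)^3

So m_A(x) = (x + 5)^3 = x^3 + 15*x^2 + 75*x + 125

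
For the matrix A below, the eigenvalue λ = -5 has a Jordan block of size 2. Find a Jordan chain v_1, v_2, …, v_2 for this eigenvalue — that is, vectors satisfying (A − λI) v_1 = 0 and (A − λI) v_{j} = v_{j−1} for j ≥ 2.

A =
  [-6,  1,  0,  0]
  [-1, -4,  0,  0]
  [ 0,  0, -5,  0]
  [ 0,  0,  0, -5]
A Jordan chain for λ = -5 of length 2:
v_1 = (-1, -1, 0, 0)ᵀ
v_2 = (1, 0, 0, 0)ᵀ

Let N = A − (-5)·I. We want v_2 with N^2 v_2 = 0 but N^1 v_2 ≠ 0; then v_{j-1} := N · v_j for j = 2, …, 2.

Pick v_2 = (1, 0, 0, 0)ᵀ.
Then v_1 = N · v_2 = (-1, -1, 0, 0)ᵀ.

Sanity check: (A − (-5)·I) v_1 = (0, 0, 0, 0)ᵀ = 0. ✓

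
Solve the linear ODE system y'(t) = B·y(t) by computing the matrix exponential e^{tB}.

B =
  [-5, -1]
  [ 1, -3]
e^{tB} =
  [-t*exp(-4*t) + exp(-4*t), -t*exp(-4*t)]
  [t*exp(-4*t), t*exp(-4*t) + exp(-4*t)]

Strategy: write B = P · J · P⁻¹ where J is a Jordan canonical form, so e^{tB} = P · e^{tJ} · P⁻¹, and e^{tJ} can be computed block-by-block.

B has Jordan form
J =
  [-4,  1]
  [ 0, -4]
(up to reordering of blocks).

Per-block formulas:
  For a 2×2 Jordan block J_2(-4): exp(t · J_2(-4)) = e^(-4t)·(I + t·N), where N is the 2×2 nilpotent shift.

After assembling e^{tJ} and conjugating by P, we get:

e^{tB} =
  [-t*exp(-4*t) + exp(-4*t), -t*exp(-4*t)]
  [t*exp(-4*t), t*exp(-4*t) + exp(-4*t)]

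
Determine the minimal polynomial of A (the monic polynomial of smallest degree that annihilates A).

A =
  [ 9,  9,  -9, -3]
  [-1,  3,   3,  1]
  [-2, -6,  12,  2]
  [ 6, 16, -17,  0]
x^3 - 18*x^2 + 108*x - 216

The characteristic polynomial is χ_A(x) = (x - 6)^4, so the eigenvalues are known. The minimal polynomial is
  m_A(x) = Π_λ (x − λ)^{k_λ}
where k_λ is the size of the *largest* Jordan block for λ (equivalently, the smallest k with (A − λI)^k v = 0 for every generalised eigenvector v of λ).

  λ = 6: largest Jordan block has size 3, contributing (x − 6)^3

So m_A(x) = (x - 6)^3 = x^3 - 18*x^2 + 108*x - 216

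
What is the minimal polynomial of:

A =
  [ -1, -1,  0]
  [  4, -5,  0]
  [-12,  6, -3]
x^2 + 6*x + 9

The characteristic polynomial is χ_A(x) = (x + 3)^3, so the eigenvalues are known. The minimal polynomial is
  m_A(x) = Π_λ (x − λ)^{k_λ}
where k_λ is the size of the *largest* Jordan block for λ (equivalently, the smallest k with (A − λI)^k v = 0 for every generalised eigenvector v of λ).

  λ = -3: largest Jordan block has size 2, contributing (x + 3)^2

So m_A(x) = (x + 3)^2 = x^2 + 6*x + 9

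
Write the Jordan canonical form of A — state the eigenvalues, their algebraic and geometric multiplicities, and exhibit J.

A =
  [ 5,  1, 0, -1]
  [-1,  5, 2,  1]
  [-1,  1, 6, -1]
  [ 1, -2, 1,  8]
J_3(6) ⊕ J_1(6)

The characteristic polynomial is
  det(x·I − A) = x^4 - 24*x^3 + 216*x^2 - 864*x + 1296 = (x - 6)^4

Eigenvalues and multiplicities (the geometric multiplicity of λ is n − rank(A − λI), which equals the number of Jordan blocks for λ):
  λ = 6: algebraic multiplicity = 4, geometric multiplicity = 2

Determining the block sizes for each eigenvalue:
  λ = 6: with am = 4 and gm = 2, the partition is not yet determined (e.g. several partitions of 4 into 2 parts exist). Let N = A − (6)·I. Computing rank(N^1) = 2, rank(N^2) = 1, rank(N^3) = 0; the number of blocks of size ≥ j is rank(N^{j−1}) − rank(N^j), giving [2, 1, 1]. So we have 1 block(s) of size 3, 1 block(s) of size 1 → block sizes [3, 1]

Assembling the blocks gives a Jordan form
J =
  [6, 1, 0, 0]
  [0, 6, 1, 0]
  [0, 0, 6, 0]
  [0, 0, 0, 6]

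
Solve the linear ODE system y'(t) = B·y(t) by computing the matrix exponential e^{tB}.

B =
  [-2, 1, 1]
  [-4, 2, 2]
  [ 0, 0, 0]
e^{tB} =
  [1 - 2*t, t, t]
  [-4*t, 2*t + 1, 2*t]
  [0, 0, 1]

Strategy: write B = P · J · P⁻¹ where J is a Jordan canonical form, so e^{tB} = P · e^{tJ} · P⁻¹, and e^{tJ} can be computed block-by-block.

B has Jordan form
J =
  [0, 1, 0]
  [0, 0, 0]
  [0, 0, 0]
(up to reordering of blocks).

Per-block formulas:
  For a 2×2 Jordan block J_2(0): exp(t · J_2(0)) = e^(0t)·(I + t·N), where N is the 2×2 nilpotent shift.
  For a 1×1 block at λ = 0: exp(t · [0]) = [e^(0t)].

After assembling e^{tJ} and conjugating by P, we get:

e^{tB} =
  [1 - 2*t, t, t]
  [-4*t, 2*t + 1, 2*t]
  [0, 0, 1]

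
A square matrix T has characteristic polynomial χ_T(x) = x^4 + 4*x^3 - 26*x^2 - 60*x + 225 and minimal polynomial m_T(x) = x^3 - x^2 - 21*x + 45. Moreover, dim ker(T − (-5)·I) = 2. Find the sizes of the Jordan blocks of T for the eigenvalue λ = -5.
Block sizes for λ = -5: [1, 1]

Step 1 — from the characteristic polynomial, algebraic multiplicity of λ = -5 is 2. From dim ker(T − (-5)·I) = 2, there are exactly 2 Jordan blocks for λ = -5.
Step 2 — from the minimal polynomial, the factor (x + 5) tells us the largest block for λ = -5 has size 1.
Step 3 — with total size 2, 2 blocks, and largest block 1, the block sizes (in nonincreasing order) are [1, 1].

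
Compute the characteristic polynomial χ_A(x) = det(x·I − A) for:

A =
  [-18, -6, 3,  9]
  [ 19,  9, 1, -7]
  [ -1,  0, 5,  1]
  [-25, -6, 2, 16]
x^4 - 12*x^3 + 27*x^2 + 108*x - 324

Expanding det(x·I − A) (e.g. by cofactor expansion or by noting that A is similar to its Jordan form J, which has the same characteristic polynomial as A) gives
  χ_A(x) = x^4 - 12*x^3 + 27*x^2 + 108*x - 324
which factors as (x - 6)^2*(x - 3)*(x + 3). The eigenvalues (with algebraic multiplicities) are λ = -3 with multiplicity 1, λ = 3 with multiplicity 1, λ = 6 with multiplicity 2.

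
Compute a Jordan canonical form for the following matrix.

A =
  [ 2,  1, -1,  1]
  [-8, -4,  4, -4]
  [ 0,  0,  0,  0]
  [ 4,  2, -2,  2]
J_2(0) ⊕ J_1(0) ⊕ J_1(0)

The characteristic polynomial is
  det(x·I − A) = x^4

Eigenvalues and multiplicities (the geometric multiplicity of λ is n − rank(A − λI), which equals the number of Jordan blocks for λ):
  λ = 0: algebraic multiplicity = 4, geometric multiplicity = 3

Determining the block sizes for each eigenvalue:
  λ = 0: 3 blocks summing to 4 forces exactly one block of size 2 and the rest size 1 → block sizes [2, 1, 1]

Assembling the blocks gives a Jordan form
J =
  [0, 1, 0, 0]
  [0, 0, 0, 0]
  [0, 0, 0, 0]
  [0, 0, 0, 0]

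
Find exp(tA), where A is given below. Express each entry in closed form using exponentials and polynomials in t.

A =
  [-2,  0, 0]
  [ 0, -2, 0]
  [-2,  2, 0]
e^{tA} =
  [exp(-2*t), 0, 0]
  [0, exp(-2*t), 0]
  [-1 + exp(-2*t), 1 - exp(-2*t), 1]

Strategy: write A = P · J · P⁻¹ where J is a Jordan canonical form, so e^{tA} = P · e^{tJ} · P⁻¹, and e^{tJ} can be computed block-by-block.

A has Jordan form
J =
  [-2,  0, 0]
  [ 0, -2, 0]
  [ 0,  0, 0]
(up to reordering of blocks).

Per-block formulas:
  For a 1×1 block at λ = 0: exp(t · [0]) = [e^(0t)].
  For a 1×1 block at λ = -2: exp(t · [-2]) = [e^(-2t)].

After assembling e^{tJ} and conjugating by P, we get:

e^{tA} =
  [exp(-2*t), 0, 0]
  [0, exp(-2*t), 0]
  [-1 + exp(-2*t), 1 - exp(-2*t), 1]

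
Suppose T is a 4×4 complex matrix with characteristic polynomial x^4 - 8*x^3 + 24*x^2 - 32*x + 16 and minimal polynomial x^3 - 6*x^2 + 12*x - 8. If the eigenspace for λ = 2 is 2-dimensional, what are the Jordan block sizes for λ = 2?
Block sizes for λ = 2: [3, 1]

Step 1 — from the characteristic polynomial, algebraic multiplicity of λ = 2 is 4. From dim ker(T − (2)·I) = 2, there are exactly 2 Jordan blocks for λ = 2.
Step 2 — from the minimal polynomial, the factor (x − 2)^3 tells us the largest block for λ = 2 has size 3.
Step 3 — with total size 4, 2 blocks, and largest block 3, the block sizes (in nonincreasing order) are [3, 1].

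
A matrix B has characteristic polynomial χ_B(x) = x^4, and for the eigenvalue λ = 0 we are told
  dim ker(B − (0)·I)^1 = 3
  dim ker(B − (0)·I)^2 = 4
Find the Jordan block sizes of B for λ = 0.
Block sizes for λ = 0: [2, 1, 1]

From the dimensions of kernels of powers, the number of Jordan blocks of size at least j is d_j − d_{j−1} where d_j = dim ker(N^j) (with d_0 = 0). Computing the differences gives [3, 1].
The number of blocks of size exactly k is (#blocks of size ≥ k) − (#blocks of size ≥ k + 1), so the partition is: 2 block(s) of size 1, 1 block(s) of size 2.
In nonincreasing order the block sizes are [2, 1, 1].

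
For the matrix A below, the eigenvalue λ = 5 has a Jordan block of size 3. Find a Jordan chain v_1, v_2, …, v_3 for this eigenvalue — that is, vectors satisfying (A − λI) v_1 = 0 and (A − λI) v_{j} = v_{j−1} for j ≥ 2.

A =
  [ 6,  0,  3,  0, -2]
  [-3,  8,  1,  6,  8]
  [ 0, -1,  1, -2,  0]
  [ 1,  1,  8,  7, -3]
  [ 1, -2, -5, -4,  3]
A Jordan chain for λ = 5 of length 3:
v_1 = (-1, 2, 1, -3, 1)ᵀ
v_2 = (1, -3, 0, 1, 1)ᵀ
v_3 = (1, 0, 0, 0, 0)ᵀ

Let N = A − (5)·I. We want v_3 with N^3 v_3 = 0 but N^2 v_3 ≠ 0; then v_{j-1} := N · v_j for j = 3, …, 2.

Pick v_3 = (1, 0, 0, 0, 0)ᵀ.
Then v_2 = N · v_3 = (1, -3, 0, 1, 1)ᵀ.
Then v_1 = N · v_2 = (-1, 2, 1, -3, 1)ᵀ.

Sanity check: (A − (5)·I) v_1 = (0, 0, 0, 0, 0)ᵀ = 0. ✓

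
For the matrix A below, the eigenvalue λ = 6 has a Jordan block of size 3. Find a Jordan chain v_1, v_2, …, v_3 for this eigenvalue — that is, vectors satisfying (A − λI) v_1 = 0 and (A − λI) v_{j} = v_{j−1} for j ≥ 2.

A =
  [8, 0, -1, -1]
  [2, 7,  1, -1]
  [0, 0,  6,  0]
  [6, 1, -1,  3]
A Jordan chain for λ = 6 of length 3:
v_1 = (-2, 0, 0, -4)ᵀ
v_2 = (2, 2, 0, 6)ᵀ
v_3 = (1, 0, 0, 0)ᵀ

Let N = A − (6)·I. We want v_3 with N^3 v_3 = 0 but N^2 v_3 ≠ 0; then v_{j-1} := N · v_j for j = 3, …, 2.

Pick v_3 = (1, 0, 0, 0)ᵀ.
Then v_2 = N · v_3 = (2, 2, 0, 6)ᵀ.
Then v_1 = N · v_2 = (-2, 0, 0, -4)ᵀ.

Sanity check: (A − (6)·I) v_1 = (0, 0, 0, 0)ᵀ = 0. ✓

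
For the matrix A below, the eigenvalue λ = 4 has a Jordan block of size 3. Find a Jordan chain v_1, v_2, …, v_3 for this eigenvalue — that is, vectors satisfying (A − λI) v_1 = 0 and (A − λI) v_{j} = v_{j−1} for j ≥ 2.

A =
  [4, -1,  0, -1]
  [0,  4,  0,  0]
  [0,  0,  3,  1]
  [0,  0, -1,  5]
A Jordan chain for λ = 4 of length 3:
v_1 = (1, 0, 0, 0)ᵀ
v_2 = (0, 0, -1, -1)ᵀ
v_3 = (0, 0, 1, 0)ᵀ

Let N = A − (4)·I. We want v_3 with N^3 v_3 = 0 but N^2 v_3 ≠ 0; then v_{j-1} := N · v_j for j = 3, …, 2.

Pick v_3 = (0, 0, 1, 0)ᵀ.
Then v_2 = N · v_3 = (0, 0, -1, -1)ᵀ.
Then v_1 = N · v_2 = (1, 0, 0, 0)ᵀ.

Sanity check: (A − (4)·I) v_1 = (0, 0, 0, 0)ᵀ = 0. ✓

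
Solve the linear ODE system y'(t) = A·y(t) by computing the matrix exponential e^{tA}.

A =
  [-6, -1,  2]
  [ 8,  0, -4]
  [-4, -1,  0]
e^{tA} =
  [-4*t*exp(-2*t) + exp(-2*t), -t*exp(-2*t), 2*t*exp(-2*t)]
  [8*t*exp(-2*t), 2*t*exp(-2*t) + exp(-2*t), -4*t*exp(-2*t)]
  [-4*t*exp(-2*t), -t*exp(-2*t), 2*t*exp(-2*t) + exp(-2*t)]

Strategy: write A = P · J · P⁻¹ where J is a Jordan canonical form, so e^{tA} = P · e^{tJ} · P⁻¹, and e^{tJ} can be computed block-by-block.

A has Jordan form
J =
  [-2,  1,  0]
  [ 0, -2,  0]
  [ 0,  0, -2]
(up to reordering of blocks).

Per-block formulas:
  For a 1×1 block at λ = -2: exp(t · [-2]) = [e^(-2t)].
  For a 2×2 Jordan block J_2(-2): exp(t · J_2(-2)) = e^(-2t)·(I + t·N), where N is the 2×2 nilpotent shift.

After assembling e^{tJ} and conjugating by P, we get:

e^{tA} =
  [-4*t*exp(-2*t) + exp(-2*t), -t*exp(-2*t), 2*t*exp(-2*t)]
  [8*t*exp(-2*t), 2*t*exp(-2*t) + exp(-2*t), -4*t*exp(-2*t)]
  [-4*t*exp(-2*t), -t*exp(-2*t), 2*t*exp(-2*t) + exp(-2*t)]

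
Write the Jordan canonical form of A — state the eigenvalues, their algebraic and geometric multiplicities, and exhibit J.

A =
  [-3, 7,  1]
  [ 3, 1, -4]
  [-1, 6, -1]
J_3(-1)

The characteristic polynomial is
  det(x·I − A) = x^3 + 3*x^2 + 3*x + 1 = (x + 1)^3

Eigenvalues and multiplicities (the geometric multiplicity of λ is n − rank(A − λI), which equals the number of Jordan blocks for λ):
  λ = -1: algebraic multiplicity = 3, geometric multiplicity = 1

Determining the block sizes for each eigenvalue:
  λ = -1: one block (gm = 1), so the single block has size am = 3 → block sizes [3]

Assembling the blocks gives a Jordan form
J =
  [-1,  1,  0]
  [ 0, -1,  1]
  [ 0,  0, -1]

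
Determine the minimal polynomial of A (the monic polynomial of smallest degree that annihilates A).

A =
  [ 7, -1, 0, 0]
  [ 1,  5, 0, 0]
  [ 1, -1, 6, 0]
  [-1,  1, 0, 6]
x^2 - 12*x + 36

The characteristic polynomial is χ_A(x) = (x - 6)^4, so the eigenvalues are known. The minimal polynomial is
  m_A(x) = Π_λ (x − λ)^{k_λ}
where k_λ is the size of the *largest* Jordan block for λ (equivalently, the smallest k with (A − λI)^k v = 0 for every generalised eigenvector v of λ).

  λ = 6: largest Jordan block has size 2, contributing (x − 6)^2

So m_A(x) = (x - 6)^2 = x^2 - 12*x + 36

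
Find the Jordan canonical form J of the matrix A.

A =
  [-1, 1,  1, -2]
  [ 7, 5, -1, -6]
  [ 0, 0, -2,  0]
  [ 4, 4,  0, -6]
J_2(-2) ⊕ J_1(-2) ⊕ J_1(2)

The characteristic polynomial is
  det(x·I − A) = x^4 + 4*x^3 - 16*x - 16 = (x - 2)*(x + 2)^3

Eigenvalues and multiplicities (the geometric multiplicity of λ is n − rank(A − λI), which equals the number of Jordan blocks for λ):
  λ = -2: algebraic multiplicity = 3, geometric multiplicity = 2
  λ = 2: algebraic multiplicity = 1, geometric multiplicity = 1

Determining the block sizes for each eigenvalue:
  λ = -2: 2 blocks summing to 3 forces exactly one block of size 2 and the rest size 1 → block sizes [2, 1]
  λ = 2: one block (gm = 1), so the single block has size am = 1 → block sizes [1]

Assembling the blocks gives a Jordan form
J =
  [-2,  1,  0, 0]
  [ 0, -2,  0, 0]
  [ 0,  0, -2, 0]
  [ 0,  0,  0, 2]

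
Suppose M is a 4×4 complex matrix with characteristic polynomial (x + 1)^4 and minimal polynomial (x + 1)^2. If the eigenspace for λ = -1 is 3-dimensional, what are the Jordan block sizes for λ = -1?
Block sizes for λ = -1: [2, 1, 1]

Step 1 — from the characteristic polynomial, algebraic multiplicity of λ = -1 is 4. From dim ker(M − (-1)·I) = 3, there are exactly 3 Jordan blocks for λ = -1.
Step 2 — from the minimal polynomial, the factor (x + 1)^2 tells us the largest block for λ = -1 has size 2.
Step 3 — with total size 4, 3 blocks, and largest block 2, the block sizes (in nonincreasing order) are [2, 1, 1].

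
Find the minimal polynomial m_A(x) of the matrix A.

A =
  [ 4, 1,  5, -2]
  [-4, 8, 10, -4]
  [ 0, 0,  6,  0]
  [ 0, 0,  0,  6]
x^2 - 12*x + 36

The characteristic polynomial is χ_A(x) = (x - 6)^4, so the eigenvalues are known. The minimal polynomial is
  m_A(x) = Π_λ (x − λ)^{k_λ}
where k_λ is the size of the *largest* Jordan block for λ (equivalently, the smallest k with (A − λI)^k v = 0 for every generalised eigenvector v of λ).

  λ = 6: largest Jordan block has size 2, contributing (x − 6)^2

So m_A(x) = (x - 6)^2 = x^2 - 12*x + 36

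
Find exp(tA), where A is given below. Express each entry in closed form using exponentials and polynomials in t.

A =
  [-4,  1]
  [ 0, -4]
e^{tA} =
  [exp(-4*t), t*exp(-4*t)]
  [0, exp(-4*t)]

Strategy: write A = P · J · P⁻¹ where J is a Jordan canonical form, so e^{tA} = P · e^{tJ} · P⁻¹, and e^{tJ} can be computed block-by-block.

A has Jordan form
J =
  [-4,  1]
  [ 0, -4]
(up to reordering of blocks).

Per-block formulas:
  For a 2×2 Jordan block J_2(-4): exp(t · J_2(-4)) = e^(-4t)·(I + t·N), where N is the 2×2 nilpotent shift.

After assembling e^{tJ} and conjugating by P, we get:

e^{tA} =
  [exp(-4*t), t*exp(-4*t)]
  [0, exp(-4*t)]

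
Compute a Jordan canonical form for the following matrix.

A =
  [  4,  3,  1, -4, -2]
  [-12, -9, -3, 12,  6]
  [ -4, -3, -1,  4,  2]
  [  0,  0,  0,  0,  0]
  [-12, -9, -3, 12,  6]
J_2(0) ⊕ J_1(0) ⊕ J_1(0) ⊕ J_1(0)

The characteristic polynomial is
  det(x·I − A) = x^5

Eigenvalues and multiplicities (the geometric multiplicity of λ is n − rank(A − λI), which equals the number of Jordan blocks for λ):
  λ = 0: algebraic multiplicity = 5, geometric multiplicity = 4

Determining the block sizes for each eigenvalue:
  λ = 0: 4 blocks summing to 5 forces exactly one block of size 2 and the rest size 1 → block sizes [2, 1, 1, 1]

Assembling the blocks gives a Jordan form
J =
  [0, 1, 0, 0, 0]
  [0, 0, 0, 0, 0]
  [0, 0, 0, 0, 0]
  [0, 0, 0, 0, 0]
  [0, 0, 0, 0, 0]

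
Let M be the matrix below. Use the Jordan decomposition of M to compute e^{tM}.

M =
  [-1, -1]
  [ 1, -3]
e^{tM} =
  [t*exp(-2*t) + exp(-2*t), -t*exp(-2*t)]
  [t*exp(-2*t), -t*exp(-2*t) + exp(-2*t)]

Strategy: write M = P · J · P⁻¹ where J is a Jordan canonical form, so e^{tM} = P · e^{tJ} · P⁻¹, and e^{tJ} can be computed block-by-block.

M has Jordan form
J =
  [-2,  1]
  [ 0, -2]
(up to reordering of blocks).

Per-block formulas:
  For a 2×2 Jordan block J_2(-2): exp(t · J_2(-2)) = e^(-2t)·(I + t·N), where N is the 2×2 nilpotent shift.

After assembling e^{tJ} and conjugating by P, we get:

e^{tM} =
  [t*exp(-2*t) + exp(-2*t), -t*exp(-2*t)]
  [t*exp(-2*t), -t*exp(-2*t) + exp(-2*t)]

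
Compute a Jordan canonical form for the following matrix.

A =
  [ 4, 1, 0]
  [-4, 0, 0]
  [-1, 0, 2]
J_3(2)

The characteristic polynomial is
  det(x·I − A) = x^3 - 6*x^2 + 12*x - 8 = (x - 2)^3

Eigenvalues and multiplicities (the geometric multiplicity of λ is n − rank(A − λI), which equals the number of Jordan blocks for λ):
  λ = 2: algebraic multiplicity = 3, geometric multiplicity = 1

Determining the block sizes for each eigenvalue:
  λ = 2: one block (gm = 1), so the single block has size am = 3 → block sizes [3]

Assembling the blocks gives a Jordan form
J =
  [2, 1, 0]
  [0, 2, 1]
  [0, 0, 2]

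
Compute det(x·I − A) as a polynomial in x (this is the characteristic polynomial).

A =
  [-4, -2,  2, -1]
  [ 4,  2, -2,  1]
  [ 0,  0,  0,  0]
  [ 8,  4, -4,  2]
x^4

Expanding det(x·I − A) (e.g. by cofactor expansion or by noting that A is similar to its Jordan form J, which has the same characteristic polynomial as A) gives
  χ_A(x) = x^4
which factors as x^4. The eigenvalues (with algebraic multiplicities) are λ = 0 with multiplicity 4.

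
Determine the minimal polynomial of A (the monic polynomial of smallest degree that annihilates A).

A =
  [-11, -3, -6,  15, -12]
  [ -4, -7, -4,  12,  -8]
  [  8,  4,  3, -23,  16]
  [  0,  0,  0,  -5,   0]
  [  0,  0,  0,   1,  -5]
x^2 + 10*x + 25

The characteristic polynomial is χ_A(x) = (x + 5)^5, so the eigenvalues are known. The minimal polynomial is
  m_A(x) = Π_λ (x − λ)^{k_λ}
where k_λ is the size of the *largest* Jordan block for λ (equivalently, the smallest k with (A − λI)^k v = 0 for every generalised eigenvector v of λ).

  λ = -5: largest Jordan block has size 2, contributing (x + 5)^2

So m_A(x) = (x + 5)^2 = x^2 + 10*x + 25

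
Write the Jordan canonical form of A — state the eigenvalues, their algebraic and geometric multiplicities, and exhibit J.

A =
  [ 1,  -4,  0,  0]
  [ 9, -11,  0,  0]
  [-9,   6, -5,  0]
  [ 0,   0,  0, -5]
J_2(-5) ⊕ J_1(-5) ⊕ J_1(-5)

The characteristic polynomial is
  det(x·I − A) = x^4 + 20*x^3 + 150*x^2 + 500*x + 625 = (x + 5)^4

Eigenvalues and multiplicities (the geometric multiplicity of λ is n − rank(A − λI), which equals the number of Jordan blocks for λ):
  λ = -5: algebraic multiplicity = 4, geometric multiplicity = 3

Determining the block sizes for each eigenvalue:
  λ = -5: 3 blocks summing to 4 forces exactly one block of size 2 and the rest size 1 → block sizes [2, 1, 1]

Assembling the blocks gives a Jordan form
J =
  [-5,  1,  0,  0]
  [ 0, -5,  0,  0]
  [ 0,  0, -5,  0]
  [ 0,  0,  0, -5]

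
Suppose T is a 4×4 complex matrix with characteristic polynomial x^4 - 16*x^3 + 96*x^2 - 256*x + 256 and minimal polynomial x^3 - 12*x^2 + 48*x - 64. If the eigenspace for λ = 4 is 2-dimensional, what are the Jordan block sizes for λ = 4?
Block sizes for λ = 4: [3, 1]

Step 1 — from the characteristic polynomial, algebraic multiplicity of λ = 4 is 4. From dim ker(T − (4)·I) = 2, there are exactly 2 Jordan blocks for λ = 4.
Step 2 — from the minimal polynomial, the factor (x − 4)^3 tells us the largest block for λ = 4 has size 3.
Step 3 — with total size 4, 2 blocks, and largest block 3, the block sizes (in nonincreasing order) are [3, 1].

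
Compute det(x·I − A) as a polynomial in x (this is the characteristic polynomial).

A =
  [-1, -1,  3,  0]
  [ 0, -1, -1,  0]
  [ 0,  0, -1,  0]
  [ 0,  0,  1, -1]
x^4 + 4*x^3 + 6*x^2 + 4*x + 1

Expanding det(x·I − A) (e.g. by cofactor expansion or by noting that A is similar to its Jordan form J, which has the same characteristic polynomial as A) gives
  χ_A(x) = x^4 + 4*x^3 + 6*x^2 + 4*x + 1
which factors as (x + 1)^4. The eigenvalues (with algebraic multiplicities) are λ = -1 with multiplicity 4.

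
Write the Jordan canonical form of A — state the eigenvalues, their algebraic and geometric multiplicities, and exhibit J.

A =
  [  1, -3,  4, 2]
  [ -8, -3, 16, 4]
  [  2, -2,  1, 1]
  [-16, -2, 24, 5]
J_2(1) ⊕ J_2(1)

The characteristic polynomial is
  det(x·I − A) = x^4 - 4*x^3 + 6*x^2 - 4*x + 1 = (x - 1)^4

Eigenvalues and multiplicities (the geometric multiplicity of λ is n − rank(A − λI), which equals the number of Jordan blocks for λ):
  λ = 1: algebraic multiplicity = 4, geometric multiplicity = 2

Determining the block sizes for each eigenvalue:
  λ = 1: with am = 4 and gm = 2, the partition is not yet determined (e.g. several partitions of 4 into 2 parts exist). Let N = A − (1)·I. Computing rank(N^1) = 2, rank(N^2) = 0; the number of blocks of size ≥ j is rank(N^{j−1}) − rank(N^j), giving [2, 2]. So we have 2 block(s) of size 2 → block sizes [2, 2]

Assembling the blocks gives a Jordan form
J =
  [1, 1, 0, 0]
  [0, 1, 0, 0]
  [0, 0, 1, 1]
  [0, 0, 0, 1]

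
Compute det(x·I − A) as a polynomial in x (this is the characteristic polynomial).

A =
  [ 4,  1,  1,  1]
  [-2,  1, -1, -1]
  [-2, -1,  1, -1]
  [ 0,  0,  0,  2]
x^4 - 8*x^3 + 24*x^2 - 32*x + 16

Expanding det(x·I − A) (e.g. by cofactor expansion or by noting that A is similar to its Jordan form J, which has the same characteristic polynomial as A) gives
  χ_A(x) = x^4 - 8*x^3 + 24*x^2 - 32*x + 16
which factors as (x - 2)^4. The eigenvalues (with algebraic multiplicities) are λ = 2 with multiplicity 4.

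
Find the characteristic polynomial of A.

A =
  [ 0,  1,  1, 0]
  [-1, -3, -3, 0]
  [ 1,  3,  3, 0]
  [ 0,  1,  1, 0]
x^4

Expanding det(x·I − A) (e.g. by cofactor expansion or by noting that A is similar to its Jordan form J, which has the same characteristic polynomial as A) gives
  χ_A(x) = x^4
which factors as x^4. The eigenvalues (with algebraic multiplicities) are λ = 0 with multiplicity 4.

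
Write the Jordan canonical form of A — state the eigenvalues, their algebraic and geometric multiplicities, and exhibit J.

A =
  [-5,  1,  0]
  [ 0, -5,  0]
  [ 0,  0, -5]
J_2(-5) ⊕ J_1(-5)

The characteristic polynomial is
  det(x·I − A) = x^3 + 15*x^2 + 75*x + 125 = (x + 5)^3

Eigenvalues and multiplicities (the geometric multiplicity of λ is n − rank(A − λI), which equals the number of Jordan blocks for λ):
  λ = -5: algebraic multiplicity = 3, geometric multiplicity = 2

Determining the block sizes for each eigenvalue:
  λ = -5: 2 blocks summing to 3 forces exactly one block of size 2 and the rest size 1 → block sizes [2, 1]

Assembling the blocks gives a Jordan form
J =
  [-5,  1,  0]
  [ 0, -5,  0]
  [ 0,  0, -5]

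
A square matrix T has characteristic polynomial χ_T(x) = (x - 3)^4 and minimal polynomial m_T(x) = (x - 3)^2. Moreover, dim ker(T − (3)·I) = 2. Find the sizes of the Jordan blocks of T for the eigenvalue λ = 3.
Block sizes for λ = 3: [2, 2]

Step 1 — from the characteristic polynomial, algebraic multiplicity of λ = 3 is 4. From dim ker(T − (3)·I) = 2, there are exactly 2 Jordan blocks for λ = 3.
Step 2 — from the minimal polynomial, the factor (x − 3)^2 tells us the largest block for λ = 3 has size 2.
Step 3 — with total size 4, 2 blocks, and largest block 2, the block sizes (in nonincreasing order) are [2, 2].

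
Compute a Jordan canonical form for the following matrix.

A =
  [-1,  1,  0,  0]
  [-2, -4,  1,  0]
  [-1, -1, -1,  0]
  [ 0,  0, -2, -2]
J_3(-2) ⊕ J_1(-2)

The characteristic polynomial is
  det(x·I − A) = x^4 + 8*x^3 + 24*x^2 + 32*x + 16 = (x + 2)^4

Eigenvalues and multiplicities (the geometric multiplicity of λ is n − rank(A − λI), which equals the number of Jordan blocks for λ):
  λ = -2: algebraic multiplicity = 4, geometric multiplicity = 2

Determining the block sizes for each eigenvalue:
  λ = -2: with am = 4 and gm = 2, the partition is not yet determined (e.g. several partitions of 4 into 2 parts exist). Let N = A − (-2)·I. Computing rank(N^1) = 2, rank(N^2) = 1, rank(N^3) = 0; the number of blocks of size ≥ j is rank(N^{j−1}) − rank(N^j), giving [2, 1, 1]. So we have 1 block(s) of size 3, 1 block(s) of size 1 → block sizes [3, 1]

Assembling the blocks gives a Jordan form
J =
  [-2,  1,  0,  0]
  [ 0, -2,  1,  0]
  [ 0,  0, -2,  0]
  [ 0,  0,  0, -2]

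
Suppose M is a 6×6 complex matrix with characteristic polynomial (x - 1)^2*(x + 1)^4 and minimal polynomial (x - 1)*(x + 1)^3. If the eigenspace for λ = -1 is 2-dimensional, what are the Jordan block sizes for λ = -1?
Block sizes for λ = -1: [3, 1]

Step 1 — from the characteristic polynomial, algebraic multiplicity of λ = -1 is 4. From dim ker(M − (-1)·I) = 2, there are exactly 2 Jordan blocks for λ = -1.
Step 2 — from the minimal polynomial, the factor (x + 1)^3 tells us the largest block for λ = -1 has size 3.
Step 3 — with total size 4, 2 blocks, and largest block 3, the block sizes (in nonincreasing order) are [3, 1].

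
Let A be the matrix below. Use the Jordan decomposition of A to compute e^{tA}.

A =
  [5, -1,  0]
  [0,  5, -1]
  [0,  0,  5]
e^{tA} =
  [exp(5*t), -t*exp(5*t), t^2*exp(5*t)/2]
  [0, exp(5*t), -t*exp(5*t)]
  [0, 0, exp(5*t)]

Strategy: write A = P · J · P⁻¹ where J is a Jordan canonical form, so e^{tA} = P · e^{tJ} · P⁻¹, and e^{tJ} can be computed block-by-block.

A has Jordan form
J =
  [5, 1, 0]
  [0, 5, 1]
  [0, 0, 5]
(up to reordering of blocks).

Per-block formulas:
  For a 3×3 Jordan block J_3(5): exp(t · J_3(5)) = e^(5t)·(I + t·N + (t^2/2)·N^2), where N is the 3×3 nilpotent shift.

After assembling e^{tJ} and conjugating by P, we get:

e^{tA} =
  [exp(5*t), -t*exp(5*t), t^2*exp(5*t)/2]
  [0, exp(5*t), -t*exp(5*t)]
  [0, 0, exp(5*t)]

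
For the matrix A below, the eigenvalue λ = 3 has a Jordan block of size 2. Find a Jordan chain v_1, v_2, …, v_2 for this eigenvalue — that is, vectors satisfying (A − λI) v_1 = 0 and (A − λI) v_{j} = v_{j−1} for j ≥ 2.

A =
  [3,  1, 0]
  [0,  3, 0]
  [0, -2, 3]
A Jordan chain for λ = 3 of length 2:
v_1 = (1, 0, -2)ᵀ
v_2 = (0, 1, 0)ᵀ

Let N = A − (3)·I. We want v_2 with N^2 v_2 = 0 but N^1 v_2 ≠ 0; then v_{j-1} := N · v_j for j = 2, …, 2.

Pick v_2 = (0, 1, 0)ᵀ.
Then v_1 = N · v_2 = (1, 0, -2)ᵀ.

Sanity check: (A − (3)·I) v_1 = (0, 0, 0)ᵀ = 0. ✓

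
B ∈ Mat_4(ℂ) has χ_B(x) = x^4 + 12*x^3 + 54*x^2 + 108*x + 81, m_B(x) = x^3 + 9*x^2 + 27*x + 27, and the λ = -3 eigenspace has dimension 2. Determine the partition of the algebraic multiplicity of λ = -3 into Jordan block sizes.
Block sizes for λ = -3: [3, 1]

Step 1 — from the characteristic polynomial, algebraic multiplicity of λ = -3 is 4. From dim ker(B − (-3)·I) = 2, there are exactly 2 Jordan blocks for λ = -3.
Step 2 — from the minimal polynomial, the factor (x + 3)^3 tells us the largest block for λ = -3 has size 3.
Step 3 — with total size 4, 2 blocks, and largest block 3, the block sizes (in nonincreasing order) are [3, 1].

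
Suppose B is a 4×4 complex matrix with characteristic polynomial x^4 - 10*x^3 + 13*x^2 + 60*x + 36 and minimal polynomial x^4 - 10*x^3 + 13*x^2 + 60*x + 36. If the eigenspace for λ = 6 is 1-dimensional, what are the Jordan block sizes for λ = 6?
Block sizes for λ = 6: [2]

Step 1 — from the characteristic polynomial, algebraic multiplicity of λ = 6 is 2. From dim ker(B − (6)·I) = 1, there are exactly 1 Jordan blocks for λ = 6.
Step 2 — from the minimal polynomial, the factor (x − 6)^2 tells us the largest block for λ = 6 has size 2.
Step 3 — with total size 2, 1 blocks, and largest block 2, the block sizes (in nonincreasing order) are [2].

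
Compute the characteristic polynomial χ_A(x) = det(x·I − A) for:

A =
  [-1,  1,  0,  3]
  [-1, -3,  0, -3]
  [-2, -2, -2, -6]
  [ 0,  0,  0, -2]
x^4 + 8*x^3 + 24*x^2 + 32*x + 16

Expanding det(x·I − A) (e.g. by cofactor expansion or by noting that A is similar to its Jordan form J, which has the same characteristic polynomial as A) gives
  χ_A(x) = x^4 + 8*x^3 + 24*x^2 + 32*x + 16
which factors as (x + 2)^4. The eigenvalues (with algebraic multiplicities) are λ = -2 with multiplicity 4.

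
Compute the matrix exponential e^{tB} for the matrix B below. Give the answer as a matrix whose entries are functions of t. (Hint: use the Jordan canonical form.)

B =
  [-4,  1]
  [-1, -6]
e^{tB} =
  [t*exp(-5*t) + exp(-5*t), t*exp(-5*t)]
  [-t*exp(-5*t), -t*exp(-5*t) + exp(-5*t)]

Strategy: write B = P · J · P⁻¹ where J is a Jordan canonical form, so e^{tB} = P · e^{tJ} · P⁻¹, and e^{tJ} can be computed block-by-block.

B has Jordan form
J =
  [-5,  1]
  [ 0, -5]
(up to reordering of blocks).

Per-block formulas:
  For a 2×2 Jordan block J_2(-5): exp(t · J_2(-5)) = e^(-5t)·(I + t·N), where N is the 2×2 nilpotent shift.

After assembling e^{tJ} and conjugating by P, we get:

e^{tB} =
  [t*exp(-5*t) + exp(-5*t), t*exp(-5*t)]
  [-t*exp(-5*t), -t*exp(-5*t) + exp(-5*t)]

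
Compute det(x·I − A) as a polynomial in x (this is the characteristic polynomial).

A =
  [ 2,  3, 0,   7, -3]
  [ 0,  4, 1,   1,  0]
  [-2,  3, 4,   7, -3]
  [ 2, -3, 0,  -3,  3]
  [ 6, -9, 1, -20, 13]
x^5 - 20*x^4 + 160*x^3 - 640*x^2 + 1280*x - 1024

Expanding det(x·I − A) (e.g. by cofactor expansion or by noting that A is similar to its Jordan form J, which has the same characteristic polynomial as A) gives
  χ_A(x) = x^5 - 20*x^4 + 160*x^3 - 640*x^2 + 1280*x - 1024
which factors as (x - 4)^5. The eigenvalues (with algebraic multiplicities) are λ = 4 with multiplicity 5.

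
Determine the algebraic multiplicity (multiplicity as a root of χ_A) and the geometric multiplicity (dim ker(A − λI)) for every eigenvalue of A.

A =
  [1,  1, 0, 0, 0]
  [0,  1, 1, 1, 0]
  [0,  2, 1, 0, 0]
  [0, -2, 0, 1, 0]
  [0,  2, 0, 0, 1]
λ = 1: alg = 5, geom = 3

Step 1 — factor the characteristic polynomial to read off the algebraic multiplicities:
  χ_A(x) = (x - 1)^5

Step 2 — compute geometric multiplicities via the rank-nullity identity g(λ) = n − rank(A − λI):
  rank(A − (1)·I) = 2, so dim ker(A − (1)·I) = n − 2 = 3

Summary:
  λ = 1: algebraic multiplicity = 5, geometric multiplicity = 3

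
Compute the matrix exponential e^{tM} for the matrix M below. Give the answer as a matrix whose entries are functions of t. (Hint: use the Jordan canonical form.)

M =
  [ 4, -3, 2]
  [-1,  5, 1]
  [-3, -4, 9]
e^{tM} =
  [t^2*exp(6*t)/2 - 2*t*exp(6*t) + exp(6*t), t^2*exp(6*t)/2 - 3*t*exp(6*t), -t^2*exp(6*t)/2 + 2*t*exp(6*t)]
  [-t*exp(6*t), -t*exp(6*t) + exp(6*t), t*exp(6*t)]
  [t^2*exp(6*t)/2 - 3*t*exp(6*t), t^2*exp(6*t)/2 - 4*t*exp(6*t), -t^2*exp(6*t)/2 + 3*t*exp(6*t) + exp(6*t)]

Strategy: write M = P · J · P⁻¹ where J is a Jordan canonical form, so e^{tM} = P · e^{tJ} · P⁻¹, and e^{tJ} can be computed block-by-block.

M has Jordan form
J =
  [6, 1, 0]
  [0, 6, 1]
  [0, 0, 6]
(up to reordering of blocks).

Per-block formulas:
  For a 3×3 Jordan block J_3(6): exp(t · J_3(6)) = e^(6t)·(I + t·N + (t^2/2)·N^2), where N is the 3×3 nilpotent shift.

After assembling e^{tJ} and conjugating by P, we get:

e^{tM} =
  [t^2*exp(6*t)/2 - 2*t*exp(6*t) + exp(6*t), t^2*exp(6*t)/2 - 3*t*exp(6*t), -t^2*exp(6*t)/2 + 2*t*exp(6*t)]
  [-t*exp(6*t), -t*exp(6*t) + exp(6*t), t*exp(6*t)]
  [t^2*exp(6*t)/2 - 3*t*exp(6*t), t^2*exp(6*t)/2 - 4*t*exp(6*t), -t^2*exp(6*t)/2 + 3*t*exp(6*t) + exp(6*t)]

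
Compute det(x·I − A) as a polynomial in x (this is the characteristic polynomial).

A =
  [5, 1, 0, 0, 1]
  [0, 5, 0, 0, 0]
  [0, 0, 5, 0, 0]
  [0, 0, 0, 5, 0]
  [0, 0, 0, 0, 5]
x^5 - 25*x^4 + 250*x^3 - 1250*x^2 + 3125*x - 3125

Expanding det(x·I − A) (e.g. by cofactor expansion or by noting that A is similar to its Jordan form J, which has the same characteristic polynomial as A) gives
  χ_A(x) = x^5 - 25*x^4 + 250*x^3 - 1250*x^2 + 3125*x - 3125
which factors as (x - 5)^5. The eigenvalues (with algebraic multiplicities) are λ = 5 with multiplicity 5.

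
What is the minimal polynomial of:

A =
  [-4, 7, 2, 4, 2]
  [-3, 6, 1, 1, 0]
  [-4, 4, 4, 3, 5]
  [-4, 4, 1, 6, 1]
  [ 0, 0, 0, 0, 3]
x^3 - 9*x^2 + 27*x - 27

The characteristic polynomial is χ_A(x) = (x - 3)^5, so the eigenvalues are known. The minimal polynomial is
  m_A(x) = Π_λ (x − λ)^{k_λ}
where k_λ is the size of the *largest* Jordan block for λ (equivalently, the smallest k with (A − λI)^k v = 0 for every generalised eigenvector v of λ).

  λ = 3: largest Jordan block has size 3, contributing (x − 3)^3

So m_A(x) = (x - 3)^3 = x^3 - 9*x^2 + 27*x - 27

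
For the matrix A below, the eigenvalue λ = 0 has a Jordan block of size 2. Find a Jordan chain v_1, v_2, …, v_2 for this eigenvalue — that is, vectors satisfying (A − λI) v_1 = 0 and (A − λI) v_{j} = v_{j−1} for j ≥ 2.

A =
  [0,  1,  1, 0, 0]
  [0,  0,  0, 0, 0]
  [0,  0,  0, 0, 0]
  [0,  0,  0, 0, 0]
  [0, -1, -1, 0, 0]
A Jordan chain for λ = 0 of length 2:
v_1 = (1, 0, 0, 0, -1)ᵀ
v_2 = (0, 1, 0, 0, 0)ᵀ

Let N = A − (0)·I. We want v_2 with N^2 v_2 = 0 but N^1 v_2 ≠ 0; then v_{j-1} := N · v_j for j = 2, …, 2.

Pick v_2 = (0, 1, 0, 0, 0)ᵀ.
Then v_1 = N · v_2 = (1, 0, 0, 0, -1)ᵀ.

Sanity check: (A − (0)·I) v_1 = (0, 0, 0, 0, 0)ᵀ = 0. ✓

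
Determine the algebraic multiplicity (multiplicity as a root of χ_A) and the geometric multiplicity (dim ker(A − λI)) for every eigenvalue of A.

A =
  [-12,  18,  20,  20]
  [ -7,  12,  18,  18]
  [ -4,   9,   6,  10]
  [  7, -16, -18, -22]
λ = -4: alg = 4, geom = 2

Step 1 — factor the characteristic polynomial to read off the algebraic multiplicities:
  χ_A(x) = (x + 4)^4

Step 2 — compute geometric multiplicities via the rank-nullity identity g(λ) = n − rank(A − λI):
  rank(A − (-4)·I) = 2, so dim ker(A − (-4)·I) = n − 2 = 2

Summary:
  λ = -4: algebraic multiplicity = 4, geometric multiplicity = 2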